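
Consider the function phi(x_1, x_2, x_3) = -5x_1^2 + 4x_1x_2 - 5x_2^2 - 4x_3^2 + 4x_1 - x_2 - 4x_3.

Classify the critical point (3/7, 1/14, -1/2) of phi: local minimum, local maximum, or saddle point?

The Hessian is constant: H = [[-10, 4, 0], [4, -10, 0], [0, 0, -8]].
Leading principal minors: Δ₁ = -10, Δ₂ = 84, Δ₃ = -672.
The minors alternate sign starting negative (−, +, −), so H is negative definite: a local maximum.

local maximum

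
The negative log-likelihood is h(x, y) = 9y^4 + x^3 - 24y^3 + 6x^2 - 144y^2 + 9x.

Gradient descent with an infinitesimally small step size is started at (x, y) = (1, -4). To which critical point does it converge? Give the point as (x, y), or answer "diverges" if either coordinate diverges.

h is separable, so gradient descent decouples: x follows -∂h/∂x, y follows -∂h/∂y.
∂h/∂x = 3(x + 1)(x + 3); at x=1 this is 24, so x decreases.
∂h/∂y = 36y(y - 4)(y + 2); at y=-4 this is -2304, so y increases.
x converges to its nearest critical value -1 (a local min of the x-part); y converges to -2. The iterate converges to (-1, -2).

(-1, -2)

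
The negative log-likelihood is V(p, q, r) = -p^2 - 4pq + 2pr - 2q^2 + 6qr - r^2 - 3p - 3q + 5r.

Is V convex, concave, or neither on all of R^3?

V is quadratic, so its Hessian is the constant matrix H = [[-2, -4, 2], [-4, -4, 6], [2, 6, -2]].
Leading principal minors: -2, -8, 8.
Neither pattern holds ⇒ H is indefinite ⇒ neither convex nor concave.

neither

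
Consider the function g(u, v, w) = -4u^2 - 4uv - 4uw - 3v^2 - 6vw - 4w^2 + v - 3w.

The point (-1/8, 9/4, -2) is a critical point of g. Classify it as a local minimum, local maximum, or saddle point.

local maximum

The Hessian is constant: H = [[-8, -4, -4], [-4, -6, -6], [-4, -6, -8]].
Leading principal minors: Δ₁ = -8, Δ₂ = 32, Δ₃ = -64.
The minors alternate sign starting negative (−, +, −), so H is negative definite: a local maximum.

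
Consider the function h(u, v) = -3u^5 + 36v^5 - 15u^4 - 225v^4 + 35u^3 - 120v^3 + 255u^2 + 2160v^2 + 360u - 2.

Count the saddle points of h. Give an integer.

h separates as a function of u plus a function of v, so ∇h=0 decouples.
∂h/∂u = -15(u - 3)(u + 1)(u + 2)(u + 4) = 0 at u ∈ {-4, -2, -1, 3}; ∂h/∂v = 180v(v - 4)(v - 3)(v + 2) = 0 at v ∈ {-2, 0, 3, 4}.
The Hessian is diagonal: diag(h_uu, h_vv). Second derivatives: h_uu(-4)=630, h_uu(-2)=-150, h_uu(-1)=180, h_uu(3)=-2100; h_vv(-2)=-10800, h_vv(0)=4320, h_vv(3)=-2700, h_vv(4)=4320.
Saddle points occur where the two diagonal entries have opposite signs: (-4, -2), (-4, 3), (-2, 0), (-2, 4), (-1, -2), (-1, 3), (3, 0), (3, 4). Count: 8.

8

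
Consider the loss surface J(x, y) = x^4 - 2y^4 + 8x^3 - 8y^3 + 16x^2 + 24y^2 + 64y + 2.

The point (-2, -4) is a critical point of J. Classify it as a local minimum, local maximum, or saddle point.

The mixed partial ∂²J/∂x∂y is 0, so the Hessian at any point is diag(J_xx, J_yy) = diag(4(3x^2 + 12x + 8), 24(-y^2 - 2y + 2)).
At (-2, -4): H = diag(-16, -144).
Both eigenvalues are negative, so H is negative definite: a local maximum.

local maximum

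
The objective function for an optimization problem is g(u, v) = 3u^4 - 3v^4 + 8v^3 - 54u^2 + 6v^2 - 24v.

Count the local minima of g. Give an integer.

2

g separates as a function of u plus a function of v, so ∇g=0 decouples.
∂g/∂u = 12u(u - 3)(u + 3) = 0 at u ∈ {-3, 0, 3}; ∂g/∂v = -12(v - 2)(v - 1)(v + 1) = 0 at v ∈ {-1, 1, 2}.
The Hessian is diagonal: diag(g_uu, g_vv). Second derivatives: g_uu(-3)=216, g_uu(0)=-108, g_uu(3)=216; g_vv(-1)=-72, g_vv(1)=24, g_vv(2)=-36.
Local minima occur where both diagonal entries positive: (-3, 1), (3, 1). Count: 2.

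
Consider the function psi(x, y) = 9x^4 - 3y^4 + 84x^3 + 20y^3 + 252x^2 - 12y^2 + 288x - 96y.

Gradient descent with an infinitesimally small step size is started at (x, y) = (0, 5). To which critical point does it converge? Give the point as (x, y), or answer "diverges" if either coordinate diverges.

psi is separable, so gradient descent decouples: x follows -∂psi/∂x, y follows -∂psi/∂y.
∂psi/∂x = 36(x + 1)(x + 2)(x + 4); at x=0 this is 288, so x decreases.
∂psi/∂y = -12(y - 4)(y - 2)(y + 1); at y=5 this is -216, so y increases.
The y-coordinate has no critical point in that direction and runs off to infinity.

diverges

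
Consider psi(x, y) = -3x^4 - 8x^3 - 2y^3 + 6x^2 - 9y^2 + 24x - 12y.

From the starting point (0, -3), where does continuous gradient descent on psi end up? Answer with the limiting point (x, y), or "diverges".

psi is separable, so gradient descent decouples: x follows -∂psi/∂x, y follows -∂psi/∂y.
∂psi/∂x = -12(x - 1)(x + 1)(x + 2); at x=0 this is 24, so x decreases.
∂psi/∂y = -6(y + 1)(y + 2); at y=-3 this is -12, so y increases.
x converges to its nearest critical value -1 (a local min of the x-part); y converges to -2. The iterate converges to (-1, -2).

(-1, -2)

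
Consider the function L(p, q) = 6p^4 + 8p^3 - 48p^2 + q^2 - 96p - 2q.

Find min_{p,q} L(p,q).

-225

L(p,q) separates as A(p) + B(q), so its minimum is min A + min B.
A'(p) = 24(p - 2)(p + 1)(p + 2) vanishes at p ∈ {-2, -1, 2}; B'(q) = 2q - 2 vanishes at q ∈ {1}.
Local minima of A (where A''>0): A(-2)=32, A(2)=-224. Local minima of B: B(1)=-1.
So the global minimum of L is A(2) + B(1) = -224 − 1 = -225, attained at (2, 1).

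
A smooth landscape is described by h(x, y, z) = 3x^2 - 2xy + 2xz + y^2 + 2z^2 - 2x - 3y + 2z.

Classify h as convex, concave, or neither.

h is quadratic, so its Hessian is the constant matrix H = [[6, -2, 2], [-2, 2, 0], [2, 0, 4]].
Leading principal minors: 6, 8, 24.
All positive ⇒ H ≻ 0 ⇒ convex.

convex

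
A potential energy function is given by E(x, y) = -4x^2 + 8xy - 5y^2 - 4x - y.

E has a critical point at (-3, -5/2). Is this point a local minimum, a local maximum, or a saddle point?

local maximum

The Hessian of E is constant: H = [[-8, 8], [8, -10]].
det(H) = (-8)·(-10) − 8² = 16.
det(H) > 0 and tr(H) = -18 < 0, so H is negative definite and the point is a local maximum.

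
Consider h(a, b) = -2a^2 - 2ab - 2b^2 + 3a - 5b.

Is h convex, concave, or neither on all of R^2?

concave

h is quadratic, so its Hessian is the constant matrix H = [[-4, -2], [-2, -4]].
det(H) = 12, tr(H) = -8.
det(H) > 0 and tr(H) < 0, so H is negative definite everywhere: concave.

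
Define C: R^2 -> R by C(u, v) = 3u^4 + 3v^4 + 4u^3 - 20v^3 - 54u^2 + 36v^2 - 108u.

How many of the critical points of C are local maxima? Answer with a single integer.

C separates as a function of u plus a function of v, so ∇C=0 decouples.
∂C/∂u = 12(u - 3)(u + 1)(u + 3) = 0 at u ∈ {-3, -1, 3}; ∂C/∂v = 12v(v - 3)(v - 2) = 0 at v ∈ {0, 2, 3}.
The Hessian is diagonal: diag(C_uu, C_vv). Second derivatives: C_uu(-3)=144, C_uu(-1)=-96, C_uu(3)=288; C_vv(0)=72, C_vv(2)=-24, C_vv(3)=36.
Local maxima occur where both diagonal entries negative: (-1, 2). Count: 1.

1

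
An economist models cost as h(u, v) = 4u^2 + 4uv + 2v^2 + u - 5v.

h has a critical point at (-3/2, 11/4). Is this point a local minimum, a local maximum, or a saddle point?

local minimum

The Hessian of h is constant: H = [[8, 4], [4, 4]].
det(H) = 8·4 − 4² = 16.
det(H) > 0 and tr(H) = 12 > 0, so H is positive definite and the point is a local minimum.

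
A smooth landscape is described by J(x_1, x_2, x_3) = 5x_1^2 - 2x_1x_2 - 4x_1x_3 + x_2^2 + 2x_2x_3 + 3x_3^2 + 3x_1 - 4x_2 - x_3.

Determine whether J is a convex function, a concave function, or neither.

J is quadratic, so its Hessian is the constant matrix H = [[10, -2, -4], [-2, 2, 2], [-4, 2, 6]].
Leading principal minors: 10, 16, 56.
All positive ⇒ H ≻ 0 ⇒ convex.

convex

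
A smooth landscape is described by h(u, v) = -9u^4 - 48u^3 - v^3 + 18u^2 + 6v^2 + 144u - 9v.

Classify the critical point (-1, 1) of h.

local minimum

The mixed partial ∂²h/∂u∂v is 0, so the Hessian at any point is diag(h_uu, h_vv) = diag(36(-3u^2 - 8u + 1), 6(-v + 2)).
At (-1, 1): H = diag(216, 6).
Both eigenvalues are positive, so H is positive definite: a local minimum.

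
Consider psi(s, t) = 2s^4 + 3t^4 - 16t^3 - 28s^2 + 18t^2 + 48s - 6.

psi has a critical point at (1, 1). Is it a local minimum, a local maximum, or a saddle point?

local maximum

The mixed partial ∂²psi/∂s∂t is 0, so the Hessian at any point is diag(psi_ss, psi_tt) = diag(8(3s^2 - 7), 12(3t^2 - 8t + 3)).
At (1, 1): H = diag(-32, -24).
Both eigenvalues are negative, so H is negative definite: a local maximum.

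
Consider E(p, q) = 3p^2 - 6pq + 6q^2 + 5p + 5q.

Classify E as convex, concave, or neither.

E is quadratic, so its Hessian is the constant matrix H = [[6, -6], [-6, 12]].
det(H) = 36, tr(H) = 18.
det(H) > 0 and tr(H) > 0, so H is positive definite everywhere: convex.

convex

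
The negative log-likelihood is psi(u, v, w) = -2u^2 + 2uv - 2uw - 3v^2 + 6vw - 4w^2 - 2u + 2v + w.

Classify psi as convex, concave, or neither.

psi is quadratic, so its Hessian is the constant matrix H = [[-4, 2, -2], [2, -6, 6], [-2, 6, -8]].
Leading principal minors: -4, 20, -40.
Signs alternate −, +, − ⇒ H ≺ 0 ⇒ concave.

concave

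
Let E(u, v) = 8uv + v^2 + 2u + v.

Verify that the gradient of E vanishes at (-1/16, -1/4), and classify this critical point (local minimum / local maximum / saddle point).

saddle point

∇E = (8v + 2, 8u + 2v + 1); substituting (-1/16, -1/4) gives ∇E = (0, 0), so (-1/16, -1/4) is indeed a critical point.
The Hessian of E is constant: H = [[0, 8], [8, 2]].
det(H) = 0·2 − 8² = -64.
Since det(H) < 0, H is indefinite and the critical point is a saddle point.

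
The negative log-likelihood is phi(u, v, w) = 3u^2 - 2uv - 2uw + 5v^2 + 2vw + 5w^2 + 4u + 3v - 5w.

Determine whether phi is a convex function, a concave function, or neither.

convex

phi is quadratic, so its Hessian is the constant matrix H = [[6, -2, -2], [-2, 10, 2], [-2, 2, 10]].
Leading principal minors: 6, 56, 512.
All positive ⇒ H ≻ 0 ⇒ convex.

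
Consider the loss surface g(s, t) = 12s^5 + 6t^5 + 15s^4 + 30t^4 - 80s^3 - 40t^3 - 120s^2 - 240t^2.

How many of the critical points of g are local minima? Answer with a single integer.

4

g separates as a function of s plus a function of t, so ∇g=0 decouples.
∂g/∂s = 60s(s - 2)(s + 1)(s + 2) = 0 at s ∈ {-2, -1, 0, 2}; ∂g/∂t = 30t(t - 2)(t + 2)(t + 4) = 0 at t ∈ {-4, -2, 0, 2}.
The Hessian is diagonal: diag(g_ss, g_tt). Second derivatives: g_ss(-2)=-480, g_ss(-1)=180, g_ss(0)=-240, g_ss(2)=1440; g_tt(-4)=-1440, g_tt(-2)=480, g_tt(0)=-480, g_tt(2)=1440.
Local minima occur where both diagonal entries positive: (-1, -2), (-1, 2), (2, -2), (2, 2). Count: 4.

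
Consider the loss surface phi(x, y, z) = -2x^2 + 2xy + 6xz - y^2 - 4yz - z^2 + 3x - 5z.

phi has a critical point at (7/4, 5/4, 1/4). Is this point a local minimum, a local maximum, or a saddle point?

saddle point

The Hessian is constant: H = [[-4, 2, 6], [2, -2, -4], [6, -4, -2]].
Leading principal minors: Δ₁ = -4, Δ₂ = 4, Δ₃ = 32.
The minors fit neither the all-positive nor the alternating-sign pattern, so H is indefinite: a saddle point.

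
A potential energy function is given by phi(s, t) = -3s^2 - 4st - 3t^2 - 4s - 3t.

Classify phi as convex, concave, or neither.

phi is quadratic, so its Hessian is the constant matrix H = [[-6, -4], [-4, -6]].
det(H) = 20, tr(H) = -12.
det(H) > 0 and tr(H) < 0, so H is negative definite everywhere: concave.

concave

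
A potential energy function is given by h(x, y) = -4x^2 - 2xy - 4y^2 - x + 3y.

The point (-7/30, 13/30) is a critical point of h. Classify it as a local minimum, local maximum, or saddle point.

The Hessian of h is constant: H = [[-8, -2], [-2, -8]].
det(H) = (-8)·(-8) − (-2)² = 60.
det(H) > 0 and tr(H) = -16 < 0, so H is negative definite and the point is a local maximum.

local maximum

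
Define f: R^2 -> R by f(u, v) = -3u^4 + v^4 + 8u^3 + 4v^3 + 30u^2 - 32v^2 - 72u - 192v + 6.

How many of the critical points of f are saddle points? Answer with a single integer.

f separates as a function of u plus a function of v, so ∇f=0 decouples.
∂f/∂u = -12(u - 3)(u - 1)(u + 2) = 0 at u ∈ {-2, 1, 3}; ∂f/∂v = 4(v - 4)(v + 3)(v + 4) = 0 at v ∈ {-4, -3, 4}.
The Hessian is diagonal: diag(f_uu, f_vv). Second derivatives: f_uu(-2)=-180, f_uu(1)=72, f_uu(3)=-120; f_vv(-4)=32, f_vv(-3)=-28, f_vv(4)=224.
Saddle points occur where the two diagonal entries have opposite signs: (-2, -4), (-2, 4), (1, -3), (3, -4), (3, 4). Count: 5.

5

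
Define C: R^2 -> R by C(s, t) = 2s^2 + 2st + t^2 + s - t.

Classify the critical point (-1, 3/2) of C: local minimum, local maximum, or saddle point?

The Hessian of C is constant: H = [[4, 2], [2, 2]].
det(H) = 4·2 − 2² = 4.
det(H) > 0 and tr(H) = 6 > 0, so H is positive definite and the point is a local minimum.

local minimum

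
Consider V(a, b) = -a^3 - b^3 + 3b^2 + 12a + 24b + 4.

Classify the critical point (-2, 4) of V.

The mixed partial ∂²V/∂a∂b is 0, so the Hessian at any point is diag(V_aa, V_bb) = diag(-6a, 6(-b + 1)).
At (-2, 4): H = diag(12, -18).
The eigenvalues have opposite signs, so H is indefinite: a saddle point.

saddle point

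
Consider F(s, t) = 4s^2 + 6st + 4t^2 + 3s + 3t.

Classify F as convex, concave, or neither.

convex

F is quadratic, so its Hessian is the constant matrix H = [[8, 6], [6, 8]].
det(H) = 28, tr(H) = 16.
det(H) > 0 and tr(H) > 0, so H is positive definite everywhere: convex.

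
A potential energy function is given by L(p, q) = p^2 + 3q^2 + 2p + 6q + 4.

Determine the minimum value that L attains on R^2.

L(p,q) separates as A(p) + B(q) + 4, so its minimum is min A + min B + 4.
A'(p) = 2p + 2 vanishes at p ∈ {-1}; B'(q) = 6q + 6 vanishes at q ∈ {-1}.
Local minima of A (where A''>0): A(-1)=-1. Local minima of B: B(-1)=-3.
So the global minimum of L is A(-1) + B(-1) + 4 = -1 − 3 + 4 = 0, attained at (-1, -1).

0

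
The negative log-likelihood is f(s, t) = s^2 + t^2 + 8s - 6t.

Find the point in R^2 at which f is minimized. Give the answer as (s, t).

(-4, 3)

f(s,t) separates as P(s) + Q(t), so its minimum is min P + min Q.
P'(s) = 2s + 8 vanishes at s ∈ {-4}; Q'(t) = 2(t - 3) vanishes at t ∈ {3}.
Local minima of P (where P''>0): P(-4)=-16. Local minima of Q: Q(3)=-9.
So the global minimum of f is P(-4) + Q(3) = -16 − 9 = -25, attained at (-4, 3).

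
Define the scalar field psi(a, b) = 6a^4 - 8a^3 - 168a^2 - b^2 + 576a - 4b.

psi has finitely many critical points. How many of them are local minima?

0

psi separates as a function of a plus a function of b, so ∇psi=0 decouples.
∂psi/∂a = 24(a - 3)(a - 2)(a + 4) = 0 at a ∈ {-4, 2, 3}; ∂psi/∂b = -2(b + 2) = 0 at b ∈ {-2}.
The Hessian is diagonal: diag(psi_aa, psi_bb). Second derivatives: psi_aa(-4)=1008, psi_aa(2)=-144, psi_aa(3)=168; psi_bb(-2)=-2.
Local minima occur where both diagonal entries positive: none. Count: 0.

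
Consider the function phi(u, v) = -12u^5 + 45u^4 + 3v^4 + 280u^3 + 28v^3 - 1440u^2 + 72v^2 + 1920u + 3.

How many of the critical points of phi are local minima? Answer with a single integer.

4

phi separates as a function of u plus a function of v, so ∇phi=0 decouples.
∂phi/∂u = -60(u - 4)(u - 2)(u - 1)(u + 4) = 0 at u ∈ {-4, 1, 2, 4}; ∂phi/∂v = 12v(v + 3)(v + 4) = 0 at v ∈ {-4, -3, 0}.
The Hessian is diagonal: diag(phi_uu, phi_vv). Second derivatives: phi_uu(-4)=14400, phi_uu(1)=-900, phi_uu(2)=720, phi_uu(4)=-2880; phi_vv(-4)=48, phi_vv(-3)=-36, phi_vv(0)=144.
Local minima occur where both diagonal entries positive: (-4, -4), (-4, 0), (2, -4), (2, 0). Count: 4.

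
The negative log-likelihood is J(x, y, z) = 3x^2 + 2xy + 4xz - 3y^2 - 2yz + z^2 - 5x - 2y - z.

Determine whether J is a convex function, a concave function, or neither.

J is quadratic, so its Hessian is the constant matrix H = [[6, 2, 4], [2, -6, -2], [4, -2, 2]].
Leading principal minors: 6, -40, -40.
Neither pattern holds ⇒ H is indefinite ⇒ neither convex nor concave.

neither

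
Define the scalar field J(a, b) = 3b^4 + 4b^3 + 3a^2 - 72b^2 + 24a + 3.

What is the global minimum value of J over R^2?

-685

J(a,b) separates as P(a) + Q(b) + 3, so its minimum is min P + min Q + 3.
P'(a) = 6a + 24 vanishes at a ∈ {-4}; Q'(b) = 12b(b - 3)(b + 4) vanishes at b ∈ {-4, 0, 3}.
Local minima of P (where P''>0): P(-4)=-48. Local minima of Q: Q(-4)=-640, Q(3)=-297.
So the global minimum of J is P(-4) + Q(-4) + 3 = -48 − 640 + 3 = -685, attained at (-4, -4).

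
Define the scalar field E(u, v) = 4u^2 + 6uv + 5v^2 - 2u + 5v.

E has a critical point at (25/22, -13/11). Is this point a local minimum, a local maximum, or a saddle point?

local minimum

The Hessian of E is constant: H = [[8, 6], [6, 10]].
det(H) = 8·10 − 6² = 44.
det(H) > 0 and tr(H) = 18 > 0, so H is positive definite and the point is a local minimum.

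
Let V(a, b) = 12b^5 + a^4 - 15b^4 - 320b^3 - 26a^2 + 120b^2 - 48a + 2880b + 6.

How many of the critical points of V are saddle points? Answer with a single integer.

6

V separates as a function of a plus a function of b, so ∇V=0 decouples.
∂V/∂a = 4(a - 4)(a + 1)(a + 3) = 0 at a ∈ {-3, -1, 4}; ∂V/∂b = 60(b - 4)(b - 2)(b + 2)(b + 3) = 0 at b ∈ {-3, -2, 2, 4}.
The Hessian is diagonal: diag(V_aa, V_bb). Second derivatives: V_aa(-3)=56, V_aa(-1)=-40, V_aa(4)=140; V_bb(-3)=-2100, V_bb(-2)=1440, V_bb(2)=-2400, V_bb(4)=5040.
Saddle points occur where the two diagonal entries have opposite signs: (-3, -3), (-3, 2), (-1, -2), (-1, 4), (4, -3), (4, 2). Count: 6.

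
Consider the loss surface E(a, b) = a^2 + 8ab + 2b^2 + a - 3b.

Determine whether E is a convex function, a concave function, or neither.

E is quadratic, so its Hessian is the constant matrix H = [[2, 8], [8, 4]].
det(H) = -56, tr(H) = 6.
det(H) < 0, so H is indefinite: neither convex nor concave.

neither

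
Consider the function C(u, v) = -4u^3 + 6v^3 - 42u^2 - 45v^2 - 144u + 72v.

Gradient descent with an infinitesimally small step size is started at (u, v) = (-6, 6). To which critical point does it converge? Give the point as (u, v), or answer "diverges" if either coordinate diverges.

(-4, 4)

C is separable, so gradient descent decouples: u follows -∂C/∂u, v follows -∂C/∂v.
∂C/∂u = -12(u + 3)(u + 4); at u=-6 this is -72, so u increases.
∂C/∂v = 18(v - 4)(v - 1); at v=6 this is 180, so v decreases.
u converges to its nearest critical value -4 (a local min of the u-part); v converges to 4. The iterate converges to (-4, 4).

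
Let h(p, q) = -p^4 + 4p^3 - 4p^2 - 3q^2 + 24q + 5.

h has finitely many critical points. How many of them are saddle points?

1

h separates as a function of p plus a function of q, so ∇h=0 decouples.
∂h/∂p = -4p(p - 2)(p - 1) = 0 at p ∈ {0, 1, 2}; ∂h/∂q = -6(q - 4) = 0 at q ∈ {4}.
The Hessian is diagonal: diag(h_pp, h_qq). Second derivatives: h_pp(0)=-8, h_pp(1)=4, h_pp(2)=-8; h_qq(4)=-6.
Saddle points occur where the two diagonal entries have opposite signs: (1, 4). Count: 1.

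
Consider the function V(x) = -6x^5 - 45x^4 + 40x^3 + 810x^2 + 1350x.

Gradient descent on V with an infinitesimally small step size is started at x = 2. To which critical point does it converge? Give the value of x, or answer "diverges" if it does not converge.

-1

V'(x) = -30(x - 3)(x + 1)(x + 3)(x + 5), so V'(2) = 3150.
Gradient descent moves in the -V' direction, i.e. x is decreasing.
The nearest critical point in that direction is x = -1, where V'' = 960 > 0 (a local minimum). The iterate converges there.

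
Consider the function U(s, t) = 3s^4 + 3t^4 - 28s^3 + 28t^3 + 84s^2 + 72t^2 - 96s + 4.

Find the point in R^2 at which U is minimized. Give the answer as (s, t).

(4, 0)

U(s,t) separates as P(s) + Q(t) + 4, so its minimum is min P + min Q + 4.
P'(s) = 12(s - 4)(s - 2)(s - 1) vanishes at s ∈ {1, 2, 4}; Q'(t) = 12t(t + 3)(t + 4) vanishes at t ∈ {-4, -3, 0}.
Local minima of P (where P''>0): P(1)=-37, P(4)=-64. Local minima of Q: Q(-4)=128, Q(0)=0.
So the global minimum of U is P(4) + Q(0) + 4 = -64 + 0 + 4 = -60, attained at (4, 0).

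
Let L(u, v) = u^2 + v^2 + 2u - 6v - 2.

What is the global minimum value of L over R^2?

-12

L(u,v) separates as P(u) + Q(v) − 2, so its minimum is min P + min Q − 2.
P'(u) = 2u + 2 vanishes at u ∈ {-1}; Q'(v) = 2v - 6 vanishes at v ∈ {3}.
Local minima of P (where P''>0): P(-1)=-1. Local minima of Q: Q(3)=-9.
So the global minimum of L is P(-1) + Q(3) − 2 = -1 − 9 − 2 = -12, attained at (-1, 3).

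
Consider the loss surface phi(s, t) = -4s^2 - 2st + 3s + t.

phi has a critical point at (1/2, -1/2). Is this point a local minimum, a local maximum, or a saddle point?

The Hessian of phi is constant: H = [[-8, -2], [-2, 0]].
det(H) = (-8)·0 − (-2)² = -4.
Since det(H) < 0, H is indefinite and the critical point is a saddle point.

saddle point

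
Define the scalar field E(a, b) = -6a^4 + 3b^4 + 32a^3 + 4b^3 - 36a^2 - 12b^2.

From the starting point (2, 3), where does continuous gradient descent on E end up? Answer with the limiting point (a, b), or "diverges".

E is separable, so gradient descent decouples: a follows -∂E/∂a, b follows -∂E/∂b.
∂E/∂a = -24a(a - 3)(a - 1); at a=2 this is 48, so a decreases.
∂E/∂b = 12b(b - 1)(b + 2); at b=3 this is 360, so b decreases.
a converges to its nearest critical value 1 (a local min of the a-part); b converges to 1. The iterate converges to (1, 1).

(1, 1)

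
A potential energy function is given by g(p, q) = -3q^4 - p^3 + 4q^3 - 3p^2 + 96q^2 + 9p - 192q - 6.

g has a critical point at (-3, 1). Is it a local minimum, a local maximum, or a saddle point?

The mixed partial ∂²g/∂p∂q is 0, so the Hessian at any point is diag(g_pp, g_qq) = diag(-6(p + 1), 12(-3q^2 + 2q + 16)).
At (-3, 1): H = diag(12, 180).
Both eigenvalues are positive, so H is positive definite: a local minimum.

local minimum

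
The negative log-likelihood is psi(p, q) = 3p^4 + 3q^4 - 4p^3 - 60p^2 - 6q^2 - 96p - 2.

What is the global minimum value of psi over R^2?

psi(p,q) separates as A(p) + B(q) − 2, so its minimum is min A + min B − 2.
A'(p) = 12(p - 4)(p + 1)(p + 2) vanishes at p ∈ {-2, -1, 4}; B'(q) = 12q(q - 1)(q + 1) vanishes at q ∈ {-1, 0, 1}.
Local minima of A (where A''>0): A(-2)=32, A(4)=-832. Local minima of B: B(-1)=-3, B(1)=-3.
So the global minimum of psi is A(4) + B(-1) − 2 = -832 − 3 − 2 = -837, attained at (4, -1).

-837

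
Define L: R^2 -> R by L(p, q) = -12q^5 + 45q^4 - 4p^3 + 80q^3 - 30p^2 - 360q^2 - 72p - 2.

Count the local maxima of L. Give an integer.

L separates as a function of p plus a function of q, so ∇L=0 decouples.
∂L/∂p = -12(p + 2)(p + 3) = 0 at p ∈ {-3, -2}; ∂L/∂q = -60q(q - 3)(q - 2)(q + 2) = 0 at q ∈ {-2, 0, 2, 3}.
The Hessian is diagonal: diag(L_pp, L_qq). Second derivatives: L_pp(-3)=12, L_pp(-2)=-12; L_qq(-2)=2400, L_qq(0)=-720, L_qq(2)=480, L_qq(3)=-900.
Local maxima occur where both diagonal entries negative: (-2, 0), (-2, 3). Count: 2.

2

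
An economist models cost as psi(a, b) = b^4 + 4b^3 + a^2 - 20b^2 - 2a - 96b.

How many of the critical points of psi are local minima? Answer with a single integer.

psi separates as a function of a plus a function of b, so ∇psi=0 decouples.
∂psi/∂a = 2(a - 1) = 0 at a ∈ {1}; ∂psi/∂b = 4(b - 3)(b + 2)(b + 4) = 0 at b ∈ {-4, -2, 3}.
The Hessian is diagonal: diag(psi_aa, psi_bb). Second derivatives: psi_aa(1)=2; psi_bb(-4)=56, psi_bb(-2)=-40, psi_bb(3)=140.
Local minima occur where both diagonal entries positive: (1, -4), (1, 3). Count: 2.

2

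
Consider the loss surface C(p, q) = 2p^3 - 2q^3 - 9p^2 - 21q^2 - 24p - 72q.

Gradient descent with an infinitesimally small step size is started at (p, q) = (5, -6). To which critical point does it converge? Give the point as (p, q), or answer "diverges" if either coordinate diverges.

C is separable, so gradient descent decouples: p follows -∂C/∂p, q follows -∂C/∂q.
∂C/∂p = 6(p - 4)(p + 1); at p=5 this is 36, so p decreases.
∂C/∂q = -6(q + 3)(q + 4); at q=-6 this is -36, so q increases.
p converges to its nearest critical value 4 (a local min of the p-part); q converges to -4. The iterate converges to (4, -4).

(4, -4)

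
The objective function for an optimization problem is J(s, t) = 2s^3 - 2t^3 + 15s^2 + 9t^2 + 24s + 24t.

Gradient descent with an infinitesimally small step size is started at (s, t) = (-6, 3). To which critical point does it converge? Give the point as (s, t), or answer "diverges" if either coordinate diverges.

diverges

J is separable, so gradient descent decouples: s follows -∂J/∂s, t follows -∂J/∂t.
∂J/∂s = 6(s + 1)(s + 4); at s=-6 this is 60, so s decreases.
∂J/∂t = -6(t - 4)(t + 1); at t=3 this is 24, so t decreases.
The s-coordinate has no critical point in that direction and runs off to infinity.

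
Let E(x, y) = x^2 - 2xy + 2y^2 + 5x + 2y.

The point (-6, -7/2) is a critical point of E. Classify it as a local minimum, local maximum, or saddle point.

local minimum

The Hessian of E is constant: H = [[2, -2], [-2, 4]].
det(H) = 2·4 − (-2)² = 4.
det(H) > 0 and tr(H) = 6 > 0, so H is positive definite and the point is a local minimum.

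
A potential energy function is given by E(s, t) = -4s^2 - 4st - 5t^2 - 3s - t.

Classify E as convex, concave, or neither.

E is quadratic, so its Hessian is the constant matrix H = [[-8, -4], [-4, -10]].
det(H) = 64, tr(H) = -18.
det(H) > 0 and tr(H) < 0, so H is negative definite everywhere: concave.

concave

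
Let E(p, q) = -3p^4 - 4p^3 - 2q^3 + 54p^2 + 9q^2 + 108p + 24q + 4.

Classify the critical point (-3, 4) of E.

local maximum

The mixed partial ∂²E/∂p∂q is 0, so the Hessian at any point is diag(E_pp, E_qq) = diag(12(-3p^2 - 2p + 9), 6(-2q + 3)).
At (-3, 4): H = diag(-144, -30).
Both eigenvalues are negative, so H is negative definite: a local maximum.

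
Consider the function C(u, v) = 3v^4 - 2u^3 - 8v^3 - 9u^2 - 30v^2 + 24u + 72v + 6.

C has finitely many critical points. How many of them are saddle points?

3

C separates as a function of u plus a function of v, so ∇C=0 decouples.
∂C/∂u = -6(u - 1)(u + 4) = 0 at u ∈ {-4, 1}; ∂C/∂v = 12(v - 3)(v - 1)(v + 2) = 0 at v ∈ {-2, 1, 3}.
The Hessian is diagonal: diag(C_uu, C_vv). Second derivatives: C_uu(-4)=30, C_uu(1)=-30; C_vv(-2)=180, C_vv(1)=-72, C_vv(3)=120.
Saddle points occur where the two diagonal entries have opposite signs: (-4, 1), (1, -2), (1, 3). Count: 3.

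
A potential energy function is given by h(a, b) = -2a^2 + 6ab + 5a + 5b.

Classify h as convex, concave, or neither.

h is quadratic, so its Hessian is the constant matrix H = [[-4, 6], [6, 0]].
det(H) = -36, tr(H) = -4.
det(H) < 0, so H is indefinite: neither convex nor concave.

neither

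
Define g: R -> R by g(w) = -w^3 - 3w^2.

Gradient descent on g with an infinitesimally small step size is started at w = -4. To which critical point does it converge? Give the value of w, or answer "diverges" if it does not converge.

-2

g'(w) = -3w(w + 2), so g'(-4) = -24.
Gradient descent moves in the -g' direction, i.e. w is increasing.
The nearest critical point in that direction is w = -2, where g'' = 6 > 0 (a local minimum). The iterate converges there.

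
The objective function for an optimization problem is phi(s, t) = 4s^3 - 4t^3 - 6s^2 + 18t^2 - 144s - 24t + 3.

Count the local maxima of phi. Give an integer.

phi separates as a function of s plus a function of t, so ∇phi=0 decouples.
∂phi/∂s = 12(s - 4)(s + 3) = 0 at s ∈ {-3, 4}; ∂phi/∂t = -12(t - 2)(t - 1) = 0 at t ∈ {1, 2}.
The Hessian is diagonal: diag(phi_ss, phi_tt). Second derivatives: phi_ss(-3)=-84, phi_ss(4)=84; phi_tt(1)=12, phi_tt(2)=-12.
Local maxima occur where both diagonal entries negative: (-3, 2). Count: 1.

1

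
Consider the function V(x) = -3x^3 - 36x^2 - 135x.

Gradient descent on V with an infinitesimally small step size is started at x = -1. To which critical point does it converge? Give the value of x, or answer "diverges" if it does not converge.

diverges

V'(x) = -9(x + 3)(x + 5), so V'(-1) = -72.
Gradient descent moves in the -V' direction, i.e. x is increasing.
There is no critical point above x=-1, and V' keeps the same sign, so the iterate runs off to +∞.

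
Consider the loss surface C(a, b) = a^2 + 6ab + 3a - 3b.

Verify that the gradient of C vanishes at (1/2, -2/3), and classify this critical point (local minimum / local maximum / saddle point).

saddle point

∇C = (2a + 6b + 3, 6a - 3); substituting (1/2, -2/3) gives ∇C = (0, 0), so (1/2, -2/3) is indeed a critical point.
The Hessian of C is constant: H = [[2, 6], [6, 0]].
det(H) = 2·0 − 6² = -36.
Since det(H) < 0, H is indefinite and the critical point is a saddle point.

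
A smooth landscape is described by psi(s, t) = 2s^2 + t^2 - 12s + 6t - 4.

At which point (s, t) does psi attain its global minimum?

psi(s,t) separates as P(s) + Q(t) − 4, so its minimum is min P + min Q − 4.
P'(s) = 4s - 12 vanishes at s ∈ {3}; Q'(t) = 2(t + 3) vanishes at t ∈ {-3}.
Local minima of P (where P''>0): P(3)=-18. Local minima of Q: Q(-3)=-9.
So the global minimum of psi is P(3) + Q(-3) − 4 = -18 − 9 − 4 = -31, attained at (3, -3).

(3, -3)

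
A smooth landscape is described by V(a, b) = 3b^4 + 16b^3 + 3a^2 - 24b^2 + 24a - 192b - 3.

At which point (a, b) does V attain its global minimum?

(-4, 2)

V(a,b) separates as P(a) + Q(b) − 3, so its minimum is min P + min Q − 3.
P'(a) = 6a + 24 vanishes at a ∈ {-4}; Q'(b) = 12(b - 2)(b + 2)(b + 4) vanishes at b ∈ {-4, -2, 2}.
Local minima of P (where P''>0): P(-4)=-48. Local minima of Q: Q(-4)=128, Q(2)=-304.
So the global minimum of V is P(-4) + Q(2) − 3 = -48 − 304 − 3 = -355, attained at (-4, 2).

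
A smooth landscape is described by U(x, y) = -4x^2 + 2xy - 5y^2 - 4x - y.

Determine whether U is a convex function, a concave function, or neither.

concave

U is quadratic, so its Hessian is the constant matrix H = [[-8, 2], [2, -10]].
det(H) = 76, tr(H) = -18.
det(H) > 0 and tr(H) < 0, so H is negative definite everywhere: concave.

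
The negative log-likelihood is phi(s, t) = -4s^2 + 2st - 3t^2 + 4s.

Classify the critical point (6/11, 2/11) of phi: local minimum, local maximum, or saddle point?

The Hessian of phi is constant: H = [[-8, 2], [2, -6]].
det(H) = (-8)·(-6) − 2² = 44.
det(H) > 0 and tr(H) = -14 < 0, so H is negative definite and the point is a local maximum.

local maximum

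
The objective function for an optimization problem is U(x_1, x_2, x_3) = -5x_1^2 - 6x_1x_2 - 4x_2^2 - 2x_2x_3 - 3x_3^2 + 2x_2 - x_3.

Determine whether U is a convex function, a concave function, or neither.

concave

U is quadratic, so its Hessian is the constant matrix H = [[-10, -6, 0], [-6, -8, -2], [0, -2, -6]].
Leading principal minors: -10, 44, -224.
Signs alternate −, +, − ⇒ H ≺ 0 ⇒ concave.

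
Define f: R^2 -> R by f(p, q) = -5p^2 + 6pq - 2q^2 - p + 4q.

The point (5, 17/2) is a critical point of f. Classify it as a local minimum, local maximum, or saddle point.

local maximum

The Hessian of f is constant: H = [[-10, 6], [6, -4]].
det(H) = (-10)·(-4) − 6² = 4.
det(H) > 0 and tr(H) = -14 < 0, so H is negative definite and the point is a local maximum.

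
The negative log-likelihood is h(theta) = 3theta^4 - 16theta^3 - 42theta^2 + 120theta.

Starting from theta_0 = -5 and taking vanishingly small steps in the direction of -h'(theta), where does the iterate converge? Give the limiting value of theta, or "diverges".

-2

h'(theta) = 12(theta - 5)(theta - 1)(theta + 2), so h'(-5) = -2160.
Gradient descent moves in the -h' direction, i.e. theta is increasing.
The nearest critical point in that direction is theta = -2, where h'' = 252 > 0 (a local minimum). The iterate converges there.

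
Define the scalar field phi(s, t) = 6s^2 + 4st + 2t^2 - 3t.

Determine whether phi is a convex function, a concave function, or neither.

convex

phi is quadratic, so its Hessian is the constant matrix H = [[12, 4], [4, 4]].
det(H) = 32, tr(H) = 16.
det(H) > 0 and tr(H) > 0, so H is positive definite everywhere: convex.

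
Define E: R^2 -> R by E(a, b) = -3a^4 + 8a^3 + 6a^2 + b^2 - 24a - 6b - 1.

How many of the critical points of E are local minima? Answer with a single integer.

1

E separates as a function of a plus a function of b, so ∇E=0 decouples.
∂E/∂a = -12(a - 2)(a - 1)(a + 1) = 0 at a ∈ {-1, 1, 2}; ∂E/∂b = 2(b - 3) = 0 at b ∈ {3}.
The Hessian is diagonal: diag(E_aa, E_bb). Second derivatives: E_aa(-1)=-72, E_aa(1)=24, E_aa(2)=-36; E_bb(3)=2.
Local minima occur where both diagonal entries positive: (1, 3). Count: 1.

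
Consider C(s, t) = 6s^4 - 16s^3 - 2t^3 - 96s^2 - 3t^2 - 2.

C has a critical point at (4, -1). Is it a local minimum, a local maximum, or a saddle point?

local minimum

The mixed partial ∂²C/∂s∂t is 0, so the Hessian at any point is diag(C_ss, C_tt) = diag(24(3s^2 - 4s - 8), -6(2t + 1)).
At (4, -1): H = diag(576, 6).
Both eigenvalues are positive, so H is positive definite: a local minimum.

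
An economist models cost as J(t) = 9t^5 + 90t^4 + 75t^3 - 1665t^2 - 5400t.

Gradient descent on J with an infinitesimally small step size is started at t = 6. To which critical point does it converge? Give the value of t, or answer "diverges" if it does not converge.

3

J'(t) = 45(t - 3)(t + 2)(t + 4)(t + 5), so J'(6) = 118800.
Gradient descent moves in the -J' direction, i.e. t is decreasing.
The nearest critical point in that direction is t = 3, where J'' = 12600 > 0 (a local minimum). The iterate converges there.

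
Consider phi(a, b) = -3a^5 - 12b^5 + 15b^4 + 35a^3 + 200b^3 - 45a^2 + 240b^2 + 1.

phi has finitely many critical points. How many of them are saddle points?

8

phi separates as a function of a plus a function of b, so ∇phi=0 decouples.
∂phi/∂a = -15a(a - 2)(a - 1)(a + 3) = 0 at a ∈ {-3, 0, 1, 2}; ∂phi/∂b = -60b(b - 4)(b + 1)(b + 2) = 0 at b ∈ {-2, -1, 0, 4}.
The Hessian is diagonal: diag(phi_aa, phi_bb). Second derivatives: phi_aa(-3)=900, phi_aa(0)=-90, phi_aa(1)=60, phi_aa(2)=-150; phi_bb(-2)=720, phi_bb(-1)=-300, phi_bb(0)=480, phi_bb(4)=-7200.
Saddle points occur where the two diagonal entries have opposite signs: (-3, -1), (-3, 4), (0, -2), (0, 0), (1, -1), (1, 4), (2, -2), (2, 0). Count: 8.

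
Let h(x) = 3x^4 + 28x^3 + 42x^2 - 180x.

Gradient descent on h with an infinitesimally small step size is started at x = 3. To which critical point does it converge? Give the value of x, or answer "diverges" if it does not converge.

h'(x) = 12(x - 1)(x + 3)(x + 5), so h'(3) = 1152.
Gradient descent moves in the -h' direction, i.e. x is decreasing.
The nearest critical point in that direction is x = 1, where h'' = 288 > 0 (a local minimum). The iterate converges there.

1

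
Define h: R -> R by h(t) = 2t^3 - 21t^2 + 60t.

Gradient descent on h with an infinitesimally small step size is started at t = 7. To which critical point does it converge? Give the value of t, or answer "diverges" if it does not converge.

h'(t) = 6(t - 5)(t - 2), so h'(7) = 60.
Gradient descent moves in the -h' direction, i.e. t is decreasing.
The nearest critical point in that direction is t = 5, where h'' = 18 > 0 (a local minimum). The iterate converges there.

5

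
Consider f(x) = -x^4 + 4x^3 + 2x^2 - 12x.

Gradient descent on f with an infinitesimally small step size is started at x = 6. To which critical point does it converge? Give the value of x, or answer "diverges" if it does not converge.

diverges

f'(x) = -4(x - 3)(x - 1)(x + 1), so f'(6) = -420.
Gradient descent moves in the -f' direction, i.e. x is increasing.
There is no critical point above x=6, and f' keeps the same sign, so the iterate runs off to +∞.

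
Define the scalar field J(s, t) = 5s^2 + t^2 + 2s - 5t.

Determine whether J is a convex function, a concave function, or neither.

J is quadratic, so its Hessian is the constant matrix H = [[10, 0], [0, 2]].
det(H) = 20, tr(H) = 12.
det(H) > 0 and tr(H) > 0, so H is positive definite everywhere: convex.

convex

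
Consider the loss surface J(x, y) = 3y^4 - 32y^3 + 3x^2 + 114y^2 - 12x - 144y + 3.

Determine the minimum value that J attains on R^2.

J(x,y) separates as P(x) + Q(y) + 3, so its minimum is min P + min Q + 3.
P'(x) = 6x - 12 vanishes at x ∈ {2}; Q'(y) = 12(y - 4)(y - 3)(y - 1) vanishes at y ∈ {1, 3, 4}.
Local minima of P (where P''>0): P(2)=-12. Local minima of Q: Q(1)=-59, Q(4)=-32.
So the global minimum of J is P(2) + Q(1) + 3 = -12 − 59 + 3 = -68, attained at (2, 1).

-68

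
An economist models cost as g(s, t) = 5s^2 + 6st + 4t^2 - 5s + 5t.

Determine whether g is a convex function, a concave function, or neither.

convex

g is quadratic, so its Hessian is the constant matrix H = [[10, 6], [6, 8]].
det(H) = 44, tr(H) = 18.
det(H) > 0 and tr(H) > 0, so H is positive definite everywhere: convex.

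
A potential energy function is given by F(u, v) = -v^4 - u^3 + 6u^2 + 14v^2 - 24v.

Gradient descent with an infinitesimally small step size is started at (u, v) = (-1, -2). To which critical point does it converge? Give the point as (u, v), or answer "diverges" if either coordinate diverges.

F is separable, so gradient descent decouples: u follows -∂F/∂u, v follows -∂F/∂v.
∂F/∂u = -3u(u - 4); at u=-1 this is -15, so u increases.
∂F/∂v = -4(v - 2)(v - 1)(v + 3); at v=-2 this is -48, so v increases.
u converges to its nearest critical value 0 (a local min of the u-part); v converges to 1. The iterate converges to (0, 1).

(0, 1)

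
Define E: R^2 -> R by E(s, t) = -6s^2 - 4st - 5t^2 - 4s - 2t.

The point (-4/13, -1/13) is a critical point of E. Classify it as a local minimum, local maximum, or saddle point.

local maximum

The Hessian of E is constant: H = [[-12, -4], [-4, -10]].
det(H) = (-12)·(-10) − (-4)² = 104.
det(H) > 0 and tr(H) = -22 < 0, so H is negative definite and the point is a local maximum.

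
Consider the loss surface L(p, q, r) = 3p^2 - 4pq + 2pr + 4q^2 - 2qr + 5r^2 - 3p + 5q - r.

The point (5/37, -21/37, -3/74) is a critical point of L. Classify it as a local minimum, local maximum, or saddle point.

The Hessian is constant: H = [[6, -4, 2], [-4, 8, -2], [2, -2, 10]].
Leading principal minors: Δ₁ = 6, Δ₂ = 32, Δ₃ = 296.
All leading minors are positive, so H is positive definite: a local minimum.

local minimum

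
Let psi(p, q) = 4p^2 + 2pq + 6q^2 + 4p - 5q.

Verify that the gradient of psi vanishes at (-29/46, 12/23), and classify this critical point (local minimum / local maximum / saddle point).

local minimum

∇psi = (8p + 2q + 4, 2p + 12q - 5); substituting (-29/46, 12/23) gives ∇psi = (0, 0), so (-29/46, 12/23) is indeed a critical point.
The Hessian of psi is constant: H = [[8, 2], [2, 12]].
det(H) = 8·12 − 2² = 92.
det(H) > 0 and tr(H) = 20 > 0, so H is positive definite and the point is a local minimum.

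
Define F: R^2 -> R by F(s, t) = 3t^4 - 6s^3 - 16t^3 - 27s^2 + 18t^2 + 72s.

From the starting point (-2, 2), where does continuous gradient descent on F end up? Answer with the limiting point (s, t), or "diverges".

(-4, 3)

F is separable, so gradient descent decouples: s follows -∂F/∂s, t follows -∂F/∂t.
∂F/∂s = -18(s - 1)(s + 4); at s=-2 this is 108, so s decreases.
∂F/∂t = 12t(t - 3)(t - 1); at t=2 this is -24, so t increases.
s converges to its nearest critical value -4 (a local min of the s-part); t converges to 3. The iterate converges to (-4, 3).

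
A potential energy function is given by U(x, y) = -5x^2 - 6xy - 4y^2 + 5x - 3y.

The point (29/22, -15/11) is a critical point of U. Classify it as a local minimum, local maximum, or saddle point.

local maximum

The Hessian of U is constant: H = [[-10, -6], [-6, -8]].
det(H) = (-10)·(-8) − (-6)² = 44.
det(H) > 0 and tr(H) = -18 < 0, so H is negative definite and the point is a local maximum.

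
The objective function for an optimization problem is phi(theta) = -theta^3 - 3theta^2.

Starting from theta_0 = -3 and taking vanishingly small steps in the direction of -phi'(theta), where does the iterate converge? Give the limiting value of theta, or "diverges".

-2

phi'(theta) = -3theta(theta + 2), so phi'(-3) = -9.
Gradient descent moves in the -phi' direction, i.e. theta is increasing.
The nearest critical point in that direction is theta = -2, where phi'' = 6 > 0 (a local minimum). The iterate converges there.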